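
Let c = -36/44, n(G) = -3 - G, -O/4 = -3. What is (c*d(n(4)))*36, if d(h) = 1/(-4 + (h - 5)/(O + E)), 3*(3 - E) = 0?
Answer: 135/22 ≈ 6.1364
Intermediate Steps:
O = 12 (O = -4*(-3) = 12)
E = 3 (E = 3 - ⅓*0 = 3 + 0 = 3)
c = -9/11 (c = -36*1/44 = -9/11 ≈ -0.81818)
d(h) = 1/(-13/3 + h/15) (d(h) = 1/(-4 + (h - 5)/(12 + 3)) = 1/(-4 + (-5 + h)/15) = 1/(-4 + (-5 + h)*(1/15)) = 1/(-4 + (-⅓ + h/15)) = 1/(-13/3 + h/15))
(c*d(n(4)))*36 = -135/(11*(-65 + (-3 - 1*4)))*36 = -135/(11*(-65 + (-3 - 4)))*36 = -135/(11*(-65 - 7))*36 = -135/(11*(-72))*36 = -135*(-1)/(11*72)*36 = -9/11*(-5/24)*36 = (15/88)*36 = 135/22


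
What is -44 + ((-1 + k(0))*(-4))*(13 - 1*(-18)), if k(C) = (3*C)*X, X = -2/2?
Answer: 80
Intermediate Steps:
X = -1 (X = -2*1/2 = -1)
k(C) = -3*C (k(C) = (3*C)*(-1) = -3*C)
-44 + ((-1 + k(0))*(-4))*(13 - 1*(-18)) = -44 + ((-1 - 3*0)*(-4))*(13 - 1*(-18)) = -44 + ((-1 + 0)*(-4))*(13 + 18) = -44 - 1*(-4)*31 = -44 + 4*31 = -44 + 124 = 80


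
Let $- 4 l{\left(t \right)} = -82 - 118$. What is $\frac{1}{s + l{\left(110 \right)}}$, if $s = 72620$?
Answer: $\frac{1}{72670} \approx 1.3761 \cdot 10^{-5}$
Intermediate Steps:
$l{\left(t \right)} = 50$ ($l{\left(t \right)} = - \frac{-82 - 118}{4} = \left(- \frac{1}{4}\right) \left(-200\right) = 50$)
$\frac{1}{s + l{\left(110 \right)}} = \frac{1}{72620 + 50} = \frac{1}{72670}$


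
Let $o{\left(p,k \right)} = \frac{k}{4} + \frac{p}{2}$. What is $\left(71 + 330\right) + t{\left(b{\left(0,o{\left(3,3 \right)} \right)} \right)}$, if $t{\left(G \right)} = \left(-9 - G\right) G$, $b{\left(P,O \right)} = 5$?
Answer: $331$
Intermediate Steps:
$o{\left(p,k \right)} = \frac{p}{2} + \frac{k}{4}$ ($o{\left(p,k \right)} = k \frac{1}{4} + p \frac{1}{2} = \frac{k}{4} + \frac{p}{2} = \frac{p}{2} + \frac{k}{4}$)
$t{\left(G \right)} = G \left(-9 - G\right)$
$\left(71 + 330\right) + t{\left(b{\left(0,o{\left(3,3 \right)} \right)} \right)} = \left(71 + 330\right) - 5 \left(9 + 5\right) = 401 - 5 \cdot 14 = 401 - 70 = 331$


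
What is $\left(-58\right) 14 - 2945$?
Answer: $-3757$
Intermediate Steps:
$\left(-58\right) 14 - 2945 = -812 - 2945 = -3757$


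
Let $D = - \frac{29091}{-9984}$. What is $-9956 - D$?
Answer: $- \frac{33143265}{3328} \approx -9958.9$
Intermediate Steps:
$D = \frac{9697}{3328}$ ($D = \left(-29091\right) \left(- \frac{1}{9984}\right) = \frac{9697}{3328} \approx 2.9138$)
$-9956 - D = -9956 - \frac{9697}{3328} = - \frac{33143265}{3328}$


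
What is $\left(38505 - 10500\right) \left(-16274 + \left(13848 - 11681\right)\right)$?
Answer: $-395066535$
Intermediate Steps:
$\left(38505 - 10500\right) \left(-16274 + \left(13848 - 11681\right)\right) = 28005 \left(-16274 + 2167\right) = 28005 \left(-14107\right) = -395066535$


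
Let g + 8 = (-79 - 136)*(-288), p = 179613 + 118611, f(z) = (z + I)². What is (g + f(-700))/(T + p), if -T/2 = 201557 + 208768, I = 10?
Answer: -269006/261213 ≈ -1.0298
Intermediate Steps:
f(z) = (10 + z)² (f(z) = (z + 10)² = (10 + z)²)
p = 298224
T = -820650 (T = -2*(201557 + 208768) = -2*410325 = -820650)
g = 61912 (g = -8 + (-79 - 136)*(-288) = -8 - 215*(-288) = -8 + 61920 = 61912)
(g + f(-700))/(T + p) = (61912 + (10 - 700)²)/(-820650 + 298224) = (61912 + (-690)²)/(-522426) = (61912 + 476100)*(-1/522426) = 538012*(-1/522426) = -269006/261213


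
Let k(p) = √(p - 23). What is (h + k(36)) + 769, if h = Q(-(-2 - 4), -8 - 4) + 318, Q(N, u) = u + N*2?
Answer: 1087 + √13 ≈ 1090.6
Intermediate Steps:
Q(N, u) = u + 2*N
k(p) = √(-23 + p)
h = 318 (h = ((-8 - 4) + 2*(-(-2 - 4))) + 318 = (-12 + 2*(-1*(-6))) + 318 = (-12 + 2*6) + 318 = (-12 + 12) + 318 = 0 + 318 = 318)
(h + k(36)) + 769 = (318 + √(-23 + 36)) + 769 = (318 + √13) + 769 = 1087 + √13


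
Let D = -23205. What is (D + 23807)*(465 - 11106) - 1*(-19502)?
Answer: -6386380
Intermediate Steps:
(D + 23807)*(465 - 11106) - 1*(-19502) = (-23205 + 23807)*(465 - 11106) - 1*(-19502) = 602*(-10641) + 19502 = -6405882 + 19502 = -6386380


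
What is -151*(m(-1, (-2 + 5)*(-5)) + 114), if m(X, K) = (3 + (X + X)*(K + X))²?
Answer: -202189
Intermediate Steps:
m(X, K) = (3 + 2*X*(K + X))² (m(X, K) = (3 + (2*X)*(K + X))² = (3 + 2*X*(K + X))²)
-151*(m(-1, (-2 + 5)*(-5)) + 114) = -151*((3 + 2*(-1)² + 2*((-2 + 5)*(-5))*(-1))² + 114) = -151*((3 + 2*1 + 2*(3*(-5))*(-1))² + 114) = -151*((3 + 2 + 2*(-15)*(-1))² + 114) = -151*((3 + 2 + 30)² + 114) = -151*(35² + 114) = -151*(1225 + 114) = -151*1339 = -202189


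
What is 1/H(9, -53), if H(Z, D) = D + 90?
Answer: 1/37 ≈ 0.027027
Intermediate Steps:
H(Z, D) = 90 + D
1/H(9, -53) = 1/(90 - 53) = 1/37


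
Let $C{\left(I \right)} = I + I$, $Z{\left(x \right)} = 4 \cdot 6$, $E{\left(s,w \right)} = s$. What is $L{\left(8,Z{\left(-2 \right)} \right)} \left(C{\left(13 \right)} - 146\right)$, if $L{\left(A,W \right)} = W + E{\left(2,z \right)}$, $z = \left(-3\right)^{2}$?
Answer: $-3120$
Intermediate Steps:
$z = 9$
$Z{\left(x \right)} = 24$
$L{\left(A,W \right)} = 2 + W$ ($L{\left(A,W \right)} = W + 2 = 2 + W$)
$C{\left(I \right)} = 2 I$
$L{\left(8,Z{\left(-2 \right)} \right)} \left(C{\left(13 \right)} - 146\right) = \left(2 + 24\right) \left(2 \cdot 13 - 146\right) = 26 \left(26 - 146\right) = 26 \left(-120\right) = -3120$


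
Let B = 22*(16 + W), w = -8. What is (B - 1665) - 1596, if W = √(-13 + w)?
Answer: -2909 + 22*I*√21 ≈ -2909.0 + 100.82*I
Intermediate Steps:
W = I*√21 (W = √(-13 - 8) = √(-21) = I*√21 ≈ 4.5826*I)
B = 352 + 22*I*√21 (B = 22*(16 + I*√21) = 352 + 22*I*√21 ≈ 352.0 + 100.82*I)
(B - 1665) - 1596 = ((352 + 22*I*√21) - 1665) - 1596 = (-1313 + 22*I*√21) - 1596 = -2909 + 22*I*√21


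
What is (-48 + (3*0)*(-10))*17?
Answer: -816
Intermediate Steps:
(-48 + (3*0)*(-10))*17 = (-48 + 0*(-10))*17 = (-48 + 0)*17 = -48*17 = -816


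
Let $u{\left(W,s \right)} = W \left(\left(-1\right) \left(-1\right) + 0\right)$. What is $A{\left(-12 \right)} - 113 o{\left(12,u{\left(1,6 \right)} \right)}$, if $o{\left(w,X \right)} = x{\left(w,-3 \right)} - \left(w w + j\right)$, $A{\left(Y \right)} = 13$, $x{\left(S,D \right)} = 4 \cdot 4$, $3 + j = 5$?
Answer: $14703$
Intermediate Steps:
$j = 2$ ($j = -3 + 5 = 2$)
$x{\left(S,D \right)} = 16$
$u{\left(W,s \right)} = W$ ($u{\left(W,s \right)} = W \left(1 + 0\right) = W 1 = W$)
$o{\left(w,X \right)} = 14 - w^{2}$ ($o{\left(w,X \right)} = 16 - \left(w w + 2\right) = 16 - \left(w^{2} + 2\right) = 16 - \left(2 + w^{2}\right) = 14 - w^{2}$)
$A{\left(-12 \right)} - 113 o{\left(12,u{\left(1,6 \right)} \right)} = 13 - 113 \left(14 - 12^{2}\right) = 13 - 113 \left(14 - 144\right) = 13 - -14690 = 13 + 14690 = 14703$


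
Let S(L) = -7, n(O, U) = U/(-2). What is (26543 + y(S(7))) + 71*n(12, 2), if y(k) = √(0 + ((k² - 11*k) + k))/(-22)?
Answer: 26472 - √119/22 ≈ 26472.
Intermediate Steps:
n(O, U) = -U/2 (n(O, U) = U*(-½) = -U/2)
y(k) = -√(k² - 10*k)/22 (y(k) = √(0 + (k² - 10*k))*(-1/22) = √(k² - 10*k)*(-1/22) = -√(k² - 10*k)/22)
(26543 + y(S(7))) + 71*n(12, 2) = (26543 - √119/22) + 71*(-½*2) = (26543 - √119/22) + 71*(-1) = (26543 - √119/22) - 71 = 26472 - √119/22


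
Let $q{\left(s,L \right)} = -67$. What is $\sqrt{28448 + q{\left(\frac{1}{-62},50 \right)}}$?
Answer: $\sqrt{28381} \approx 168.47$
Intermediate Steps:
$\sqrt{28448 + q{\left(\frac{1}{-62},50 \right)}} = \sqrt{28448 - 67} = \sqrt{28381}$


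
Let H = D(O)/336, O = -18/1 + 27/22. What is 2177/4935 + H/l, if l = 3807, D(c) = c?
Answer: 6896531/15634080 ≈ 0.44112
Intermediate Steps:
O = -369/22 (O = -18*1 + 27*(1/22) = -18 + 27/22 = -369/22 ≈ -16.773)
H = -123/2464 (H = -369/22/336 = -369/22*1/336 = -123/2464 ≈ -0.049919)
2177/4935 + H/l = 2177/4935 - 123/2464/3807 = 2177*(1/4935) - 123/2464*1/3807 = 311/705 - 41/3126816 = 6896531/15634080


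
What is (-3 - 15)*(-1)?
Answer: 18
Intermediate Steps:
(-3 - 15)*(-1) = -18*(-1) = 18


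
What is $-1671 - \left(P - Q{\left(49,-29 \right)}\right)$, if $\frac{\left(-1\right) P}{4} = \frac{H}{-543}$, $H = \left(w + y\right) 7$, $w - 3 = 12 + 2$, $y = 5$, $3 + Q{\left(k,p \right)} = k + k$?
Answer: $- \frac{856384}{543} \approx -1577.1$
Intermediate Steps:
$Q{\left(k,p \right)} = -3 + 2 k$ ($Q{\left(k,p \right)} = -3 + \left(k + k\right) = -3 + 2 k$)
$w = 17$ ($w = 3 + \left(12 + 2\right) = 3 + 14 = 17$)
$H = 154$ ($H = \left(17 + 5\right) 7 = 22 \cdot 7 = 154$)
$P = \frac{616}{543}$ ($P = - 4 \frac{154}{-543} = - 4 \cdot 154 \left(- \frac{1}{543}\right) = \left(-4\right) \left(- \frac{154}{543}\right) = \frac{616}{543} \approx 1.1344$)
$-1671 - \left(P - Q{\left(49,-29 \right)}\right) = -1671 + \left(\left(-3 + 2 \cdot 49\right) - \frac{616}{543}\right) = -1671 + \left(\left(-3 + 98\right) - \frac{616}{543}\right) = -1671 + \left(95 - \frac{616}{543}\right) = -1671 + \frac{50969}{543} = - \frac{856384}{543}$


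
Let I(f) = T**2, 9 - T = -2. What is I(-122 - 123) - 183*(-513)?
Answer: 94000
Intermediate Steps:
T = 11 (T = 9 - 1*(-2) = 9 + 2 = 11)
I(f) = 121 (I(f) = 11**2 = 121)
I(-122 - 123) - 183*(-513) = 121 - 183*(-513) = 121 + 93879 = 94000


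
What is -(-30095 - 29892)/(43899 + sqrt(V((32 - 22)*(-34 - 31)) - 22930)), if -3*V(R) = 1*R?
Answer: 7900107939/5781434743 - 119974*I*sqrt(51105)/5781434743 ≈ 1.3665 - 0.0046912*I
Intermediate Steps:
V(R) = -R/3
-(-30095 - 29892)/(43899 + sqrt(V((32 - 22)*(-34 - 31)) - 22930)) = -(-30095 - 29892)/(43899 + sqrt(-(32 - 22)*(-34 - 31)/3 - 22930)) = -(-59987)/(43899 + sqrt(-10*(-65)/3 - 22930)) = -(-59987)/(43899 + sqrt(-1/3*(-650) - 22930)) = -(-59987)/(43899 + sqrt(650/3 - 22930)) = -(-59987)/(43899 + sqrt(-68140/3)) = -(-59987)/(43899 + 2*I*sqrt(51105)/3) = 59987/(43899 + 2*I*sqrt(51105)/3)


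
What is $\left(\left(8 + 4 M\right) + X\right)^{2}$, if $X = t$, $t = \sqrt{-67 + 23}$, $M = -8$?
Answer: $532 - 96 i \sqrt{11} \approx 532.0 - 318.4 i$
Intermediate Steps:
$t = 2 i \sqrt{11}$ ($t = \sqrt{-44} = 2 i \sqrt{11} \approx 6.6332 i$)
$X = 2 i \sqrt{11} \approx 6.6332 i$
$\left(\left(8 + 4 M\right) + X\right)^{2} = \left(\left(8 + 4 \left(-8\right)\right) + 2 i \sqrt{11}\right)^{2} = \left(\left(8 - 32\right) + 2 i \sqrt{11}\right)^{2} = \left(-24 + 2 i \sqrt{11}\right)^{2}$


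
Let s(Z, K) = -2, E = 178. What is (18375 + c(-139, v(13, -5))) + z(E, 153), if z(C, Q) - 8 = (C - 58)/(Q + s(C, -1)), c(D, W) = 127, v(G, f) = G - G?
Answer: 2795130/151 ≈ 18511.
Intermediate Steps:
v(G, f) = 0
z(C, Q) = 8 + (-58 + C)/(-2 + Q) (z(C, Q) = 8 + (C - 58)/(Q - 2) = 8 + (-58 + C)/(-2 + Q))
(18375 + c(-139, v(13, -5))) + z(E, 153) = (18375 + 127) + (-74 + 178 + 8*153)/(-2 + 153) = 18502 + (-74 + 178 + 1224)/151 = 18502 + (1/151)*1328 = 18502 + 1328/151 = 2795130/151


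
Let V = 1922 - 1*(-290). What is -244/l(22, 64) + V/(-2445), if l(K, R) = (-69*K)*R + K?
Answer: -21425498/23748285 ≈ -0.90219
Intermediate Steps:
l(K, R) = K - 69*K*R (l(K, R) = -69*K*R + K = K - 69*K*R)
V = 2212 (V = 1922 + 290 = 2212)
-244/l(22, 64) + V/(-2445) = -244*1/(22*(1 - 69*64)) + 2212/(-2445) = -244*1/(22*(1 - 4416)) + 2212*(-1/2445) = -244/(22*(-4415)) - 2212/2445 = -244/(-97130) - 2212/2445 = -244*(-1/97130) - 2212/2445 = 122/48565 - 2212/2445 = -21425498/23748285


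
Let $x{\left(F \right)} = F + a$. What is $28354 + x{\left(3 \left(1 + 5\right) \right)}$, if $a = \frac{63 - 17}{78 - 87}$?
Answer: $\frac{255302}{9} \approx 28367.0$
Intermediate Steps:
$a = - \frac{46}{9}$ ($a = \frac{46}{-9} = 46 \left(- \frac{1}{9}\right) = - \frac{46}{9} \approx -5.1111$)
$x{\left(F \right)} = - \frac{46}{9} + F$ ($x{\left(F \right)} = F - \frac{46}{9} = - \frac{46}{9} + F$)
$28354 + x{\left(3 \left(1 + 5\right) \right)} = 28354 - \left(\frac{46}{9} - 3 \left(1 + 5\right)\right) = 28354 + \left(- \frac{46}{9} + 3 \cdot 6\right) = 28354 + \left(- \frac{46}{9} + 18\right) = 28354 + \frac{116}{9} = \frac{255302}{9}$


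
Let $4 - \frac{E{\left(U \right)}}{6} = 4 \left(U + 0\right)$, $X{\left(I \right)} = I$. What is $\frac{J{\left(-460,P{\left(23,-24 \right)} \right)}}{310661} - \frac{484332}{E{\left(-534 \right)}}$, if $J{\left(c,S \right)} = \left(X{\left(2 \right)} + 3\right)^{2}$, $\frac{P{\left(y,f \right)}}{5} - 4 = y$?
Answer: $- \frac{12538561871}{332407270} \approx -37.72$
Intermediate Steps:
$P{\left(y,f \right)} = 20 + 5 y$
$J{\left(c,S \right)} = 25$ ($J{\left(c,S \right)} = \left(2 + 3\right)^{2} = 5^{2} = 25$)
$E{\left(U \right)} = 24 - 24 U$ ($E{\left(U \right)} = 24 - 6 \cdot 4 \left(U + 0\right) = 24 - 6 \cdot 4 U = 24 - 24 U$)
$\frac{J{\left(-460,P{\left(23,-24 \right)} \right)}}{310661} - \frac{484332}{E{\left(-534 \right)}} = \frac{25}{310661} - \frac{484332}{24 - -12816} = 25 \cdot \frac{1}{310661} - \frac{484332}{24 + 12816} = \frac{25}{310661} - \frac{484332}{12840} = \frac{25}{310661} - \frac{40361}{1070} = - \frac{12538561871}{332407270}$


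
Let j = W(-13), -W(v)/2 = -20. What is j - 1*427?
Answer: -387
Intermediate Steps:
W(v) = 40 (W(v) = -2*(-20) = 40)
j = 40
j - 1*427 = 40 - 1*427 = 40 - 427 = -387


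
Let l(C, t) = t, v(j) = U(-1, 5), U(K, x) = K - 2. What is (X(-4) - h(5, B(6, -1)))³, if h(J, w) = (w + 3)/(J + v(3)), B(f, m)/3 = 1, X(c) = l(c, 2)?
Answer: -1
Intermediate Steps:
U(K, x) = -2 + K
v(j) = -3 (v(j) = -2 - 1 = -3)
X(c) = 2
B(f, m) = 3 (B(f, m) = 3*1 = 3)
h(J, w) = (3 + w)/(-3 + J) (h(J, w) = (w + 3)/(J - 3) = (3 + w)/(-3 + J))
(X(-4) - h(5, B(6, -1)))³ = (2 - (3 + 3)/(-3 + 5))³ = (2 - 6/2)³ = (2 - 1*3)³ = (2 - 3)³ = (-1)³ = -1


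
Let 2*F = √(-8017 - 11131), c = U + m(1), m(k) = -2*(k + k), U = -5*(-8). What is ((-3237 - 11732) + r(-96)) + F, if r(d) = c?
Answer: -14933 + I*√4787 ≈ -14933.0 + 69.188*I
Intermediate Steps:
U = 40
m(k) = -4*k
c = 36 (c = 40 - 4*1 = 40 - 4 = 36)
r(d) = 36
F = I*√4787 (F = √(-8017 - 11131)/2 = √(-19148)/2 = (2*I*√4787)/2 = I*√4787 ≈ 69.188*I)
((-3237 - 11732) + r(-96)) + F = ((-3237 - 11732) + 36) + I*√4787 = (-14969 + 36) + I*√4787 = -14933 + I*√4787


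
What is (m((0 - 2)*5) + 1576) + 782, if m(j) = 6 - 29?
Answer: 2335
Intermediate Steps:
m(j) = -23
(m((0 - 2)*5) + 1576) + 782 = (-23 + 1576) + 782 = 1553 + 782 = 2335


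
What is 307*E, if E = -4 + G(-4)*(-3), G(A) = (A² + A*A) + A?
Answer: -27016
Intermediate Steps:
G(A) = A + 2*A² (G(A) = (A² + A²) + A = 2*A² + A = A + 2*A²)
E = -88 (E = -4 - 4*(1 + 2*(-4))*(-3) = -4 - 4*(1 - 8)*(-3) = -4 - 4*(-7)*(-3) = -4 + 28*(-3) = -4 - 84 = -88)
307*E = 307*(-88) = -27016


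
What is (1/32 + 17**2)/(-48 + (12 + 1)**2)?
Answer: 9249/3872 ≈ 2.3887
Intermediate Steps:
(1/32 + 17**2)/(-48 + (12 + 1)**2) = (1/32 + 289)/(-48 + 13**2) = 9249/(32*(-48 + 169)) = (9249/32)/121 = (9249/32)*(1/121) = 9249/3872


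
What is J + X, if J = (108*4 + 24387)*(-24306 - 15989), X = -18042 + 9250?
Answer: -1000090397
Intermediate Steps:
X = -8792
J = -1000081605 (J = (432 + 24387)*(-40295) = 24819*(-40295) = -1000081605)
J + X = -1000081605 - 8792 = -1000090397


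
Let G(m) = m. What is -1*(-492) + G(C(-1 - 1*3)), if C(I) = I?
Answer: 488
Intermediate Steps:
-1*(-492) + G(C(-1 - 1*3)) = -1*(-492) + (-1 - 1*3) = 492 + (-1 - 3) = 492 - 4 = 488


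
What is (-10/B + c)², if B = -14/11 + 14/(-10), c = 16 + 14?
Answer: 24601600/21609 ≈ 1138.5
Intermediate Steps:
c = 30
B = -147/55 (B = -14*1/11 + 14*(-⅒) = -14/11 - 7/5 = -147/55 ≈ -2.6727)
(-10/B + c)² = (-10/(-147/55) + 30)² = (-10*(-55/147) + 30)² = (550/147 + 30)² = (4960/147)² = 24601600/21609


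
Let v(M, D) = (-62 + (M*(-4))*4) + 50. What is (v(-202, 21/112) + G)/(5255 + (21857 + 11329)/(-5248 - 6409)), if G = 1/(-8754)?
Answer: 328586105503/535957951146 ≈ 0.61308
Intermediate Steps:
G = -1/8754 ≈ -0.00011423
v(M, D) = -12 - 16*M (v(M, D) = (-62 - 4*M*4) + 50 = (-62 - 16*M) + 50 = -12 - 16*M)
(v(-202, 21/112) + G)/(5255 + (21857 + 11329)/(-5248 - 6409)) = ((-12 - 16*(-202)) - 1/8754)/(5255 + (21857 + 11329)/(-5248 - 6409)) = ((-12 + 3232) - 1/8754)/(5255 + 33186/(-11657)) = (3220 - 1/8754)/(5255 + 33186*(-1/11657)) = 28187879/(8754*(5255 - 33186/11657)) = 28187879/(8754*(61224349/11657)) = (28187879/8754)*(11657/61224349) = 328586105503/535957951146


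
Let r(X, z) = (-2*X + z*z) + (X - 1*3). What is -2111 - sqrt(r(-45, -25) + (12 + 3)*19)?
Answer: -2111 - 2*sqrt(238) ≈ -2141.9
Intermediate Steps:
r(X, z) = -3 + z**2 - X (r(X, z) = (-2*X + z**2) + (X - 3) = (z**2 - 2*X) + (-3 + X) = -3 + z**2 - X)
-2111 - sqrt(r(-45, -25) + (12 + 3)*19) = -2111 - sqrt((-3 + (-25)**2 - 1*(-45)) + (12 + 3)*19) = -2111 - sqrt((-3 + 625 + 45) + 15*19) = -2111 - sqrt(667 + 285) = -2111 - sqrt(952) = -2111 - 2*sqrt(238)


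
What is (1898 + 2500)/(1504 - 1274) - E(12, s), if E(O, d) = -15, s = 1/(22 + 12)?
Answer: 3924/115 ≈ 34.122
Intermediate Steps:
s = 1/34 ≈ 0.029412
(1898 + 2500)/(1504 - 1274) - E(12, s) = (1898 + 2500)/(1504 - 1274) - 1*(-15) = 4398/230 + 15 = 4398*(1/230) + 15 = 2199/115 + 15 = 3924/115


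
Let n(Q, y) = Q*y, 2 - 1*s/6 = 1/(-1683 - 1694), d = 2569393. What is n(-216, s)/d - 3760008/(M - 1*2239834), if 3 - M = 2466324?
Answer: 32583788480256888/40834554707890955 ≈ 0.79795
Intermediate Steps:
M = -2466321 (M = 3 - 1*2466324 = 3 - 2466324 = -2466321)
s = 40530/3377 (s = 12 - 6/(-1683 - 1694) = 12 - 6/(-3377) = 12 - 6*(-1/3377) = 12 + 6/3377 = 40530/3377 ≈ 12.002)
n(-216, s)/d - 3760008/(M - 1*2239834) = -216*40530/3377/2569393 - 3760008/(-2466321 - 1*2239834) = -8754480/3377*1/2569393 - 3760008/(-2466321 - 2239834) = -8754480/8676840161 - 3760008/(-4706155) = -8754480/8676840161 - 3760008*(-1/4706155) = -8754480/8676840161 + 3760008/4706155 = 32583788480256888/40834554707890955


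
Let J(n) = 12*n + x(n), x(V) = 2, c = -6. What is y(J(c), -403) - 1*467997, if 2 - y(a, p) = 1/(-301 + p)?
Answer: -329468479/704 ≈ -4.6800e+5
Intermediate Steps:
J(n) = 2 + 12*n (J(n) = 12*n + 2 = 2 + 12*n)
y(a, p) = 2 - 1/(-301 + p)
y(J(c), -403) - 1*467997 = (-603 + 2*(-403))/(-301 - 403) - 1*467997 = (-603 - 806)/(-704) - 467997 = -1/704*(-1409) - 467997 = 1409/704 - 467997 = -329468479/704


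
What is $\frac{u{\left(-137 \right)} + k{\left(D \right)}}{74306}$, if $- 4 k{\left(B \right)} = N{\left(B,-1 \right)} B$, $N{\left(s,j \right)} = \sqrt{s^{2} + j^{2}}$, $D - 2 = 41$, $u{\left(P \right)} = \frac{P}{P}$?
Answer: $\frac{1}{74306} - \frac{215 \sqrt{74}}{297224} \approx -0.0062091$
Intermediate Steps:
$u{\left(P \right)} = 1$
$D = 43$ ($D = 2 + 41 = 43$)
$N{\left(s,j \right)} = \sqrt{j^{2} + s^{2}}$
$k{\left(B \right)} = - \frac{B \sqrt{1 + B^{2}}}{4}$ ($k{\left(B \right)} = - \frac{\sqrt{\left(-1\right)^{2} + B^{2}} B}{4} = - \frac{\sqrt{1 + B^{2}} B}{4} = - \frac{B \sqrt{1 + B^{2}}}{4}$)
$\frac{u{\left(-137 \right)} + k{\left(D \right)}}{74306} = \frac{1 - \frac{43 \sqrt{1 + 43^{2}}}{4}}{74306} = \left(1 - \frac{43 \sqrt{1 + 1849}}{4}\right) \frac{1}{74306} = \left(1 - \frac{43 \sqrt{1850}}{4}\right) \frac{1}{74306} = \left(1 - \frac{43 \cdot 5 \sqrt{74}}{4}\right) \frac{1}{74306} = \left(1 - \frac{215 \sqrt{74}}{4}\right) \frac{1}{74306} = \frac{1}{74306} - \frac{215 \sqrt{74}}{297224}$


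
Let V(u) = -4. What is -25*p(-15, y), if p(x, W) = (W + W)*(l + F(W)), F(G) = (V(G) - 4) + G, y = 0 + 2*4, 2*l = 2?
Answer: -400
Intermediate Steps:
l = 1 (l = (1/2)*2 = 1)
y = 8 (y = 0 + 8 = 8)
F(G) = -8 + G (F(G) = (-4 - 4) + G = -8 + G)
p(x, W) = 2*W*(-7 + W) (p(x, W) = (W + W)*(1 + (-8 + W)) = (2*W)*(-7 + W) = 2*W*(-7 + W))
-25*p(-15, y) = -50*8*(-7 + 8) = -50*8 = -25*16 = -400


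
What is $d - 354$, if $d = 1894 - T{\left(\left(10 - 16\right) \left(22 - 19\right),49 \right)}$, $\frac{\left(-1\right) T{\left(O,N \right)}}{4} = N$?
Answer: $1736$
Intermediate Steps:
$T{\left(O,N \right)} = - 4 N$
$d = 2090$ ($d = 1894 - \left(-4\right) 49 = 1894 - -196 = 1894 + 196 = 2090$)
$d - 354 = 2090 - 354 = 1736$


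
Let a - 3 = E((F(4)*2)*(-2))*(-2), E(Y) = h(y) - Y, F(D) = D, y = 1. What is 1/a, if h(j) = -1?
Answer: -1/27 ≈ -0.037037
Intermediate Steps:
E(Y) = -1 - Y
a = -27 (a = 3 + (-1 - 4*2*(-2))*(-2) = 3 + (-1 - 8*(-2))*(-2) = 3 + (-1 - 1*(-16))*(-2) = 3 + (-1 + 16)*(-2) = 3 + 15*(-2) = 3 - 30 = -27)
1/a = 1/(-27) = -1/27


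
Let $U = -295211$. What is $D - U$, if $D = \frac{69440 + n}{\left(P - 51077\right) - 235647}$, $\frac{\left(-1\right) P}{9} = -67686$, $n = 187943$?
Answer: $\frac{95191044333}{322450} \approx 2.9521 \cdot 10^{5}$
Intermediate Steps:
$P = 609174$ ($P = \left(-9\right) \left(-67686\right) = 609174$)
$D = \frac{257383}{322450}$ ($D = \frac{69440 + 187943}{\left(609174 - 51077\right) - 235647} = \frac{257383}{558097 - 235647} = \frac{257383}{322450} \approx 0.79821$)
$D - U = \frac{257383}{322450} - -295211 = \frac{257383}{322450} + 295211 = \frac{95191044333}{322450}$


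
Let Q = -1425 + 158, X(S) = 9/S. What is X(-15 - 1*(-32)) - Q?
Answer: 21548/17 ≈ 1267.5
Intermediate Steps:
Q = -1267
X(-15 - 1*(-32)) - Q = 9/(-15 - 1*(-32)) - 1*(-1267) = 9/(-15 + 32) + 1267 = 9/17 + 1267 = 21548/17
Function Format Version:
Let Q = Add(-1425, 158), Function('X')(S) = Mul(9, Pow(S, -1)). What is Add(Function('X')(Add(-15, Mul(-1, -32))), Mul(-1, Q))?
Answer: Rational(21548, 17) ≈ 1267.5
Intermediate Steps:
Q = -1267
Add(Function('X')(Add(-15, Mul(-1, -32))), Mul(-1, Q)) = Add(Mul(9, Pow(Add(-15, Mul(-1, -32)), -1)), Mul(-1, -1267)) = Add(Mul(9, Pow(Add(-15, 32), -1)), 1267) = Add(Mul(9, Pow(17, -1)), 1267) = Add(Mul(9, Rational(1, 17)), 1267) = Add(Rational(9, 17), 1267) = Rational(21548, 17)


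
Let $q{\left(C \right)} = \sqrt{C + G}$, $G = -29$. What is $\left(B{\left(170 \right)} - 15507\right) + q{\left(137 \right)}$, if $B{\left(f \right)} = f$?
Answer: $-15337 + 6 \sqrt{3} \approx -15327.0$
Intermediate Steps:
$q{\left(C \right)} = \sqrt{-29 + C}$ ($q{\left(C \right)} = \sqrt{C - 29} = \sqrt{-29 + C}$)
$\left(B{\left(170 \right)} - 15507\right) + q{\left(137 \right)} = \left(170 - 15507\right) + \sqrt{-29 + 137} = -15337 + \sqrt{108} = -15337 + 6 \sqrt{3}$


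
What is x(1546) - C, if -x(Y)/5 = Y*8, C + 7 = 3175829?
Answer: -3237662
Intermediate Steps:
C = 3175822 (C = -7 + 3175829 = 3175822)
x(Y) = -40*Y (x(Y) = -5*Y*8 = -40*Y)
x(1546) - C = -40*1546 - 1*3175822 = -61840 - 3175822 = -3237662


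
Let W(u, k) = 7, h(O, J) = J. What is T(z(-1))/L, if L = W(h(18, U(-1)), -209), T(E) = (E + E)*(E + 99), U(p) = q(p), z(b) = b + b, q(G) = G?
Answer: -388/7 ≈ -55.429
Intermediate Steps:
z(b) = 2*b
U(p) = p
T(E) = 2*E*(99 + E) (T(E) = (2*E)*(99 + E) = 2*E*(99 + E))
L = 7
T(z(-1))/L = (2*(2*(-1))*(99 + 2*(-1)))/7 = (2*(-2)*(99 - 2))*(⅐) = (2*(-2)*97)*(⅐) = -388*⅐ = -388/7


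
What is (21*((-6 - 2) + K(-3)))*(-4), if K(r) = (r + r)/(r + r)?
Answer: 588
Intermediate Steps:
K(r) = 1 (K(r) = (2*r)/((2*r)) = (2*r)*(1/(2*r)) = 1)
(21*((-6 - 2) + K(-3)))*(-4) = (21*((-6 - 2) + 1))*(-4) = (21*(-8 + 1))*(-4) = (21*(-7))*(-4) = -147*(-4) = 588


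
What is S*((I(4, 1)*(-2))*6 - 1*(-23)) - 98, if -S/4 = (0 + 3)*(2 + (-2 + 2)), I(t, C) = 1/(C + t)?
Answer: -2962/5 ≈ -592.40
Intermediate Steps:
S = -24 (S = -4*(0 + 3)*(2 + (-2 + 2)) = -12*(2 + 0) = -12*2 = -4*6 = -24)
S*((I(4, 1)*(-2))*6 - 1*(-23)) - 98 = -24*((-2/(1 + 4))*6 - 1*(-23)) - 98 = -24*((-2/5)*6 + 23) - 98 = -24*(((⅕)*(-2))*6 + 23) - 98 = -24*(-⅖*6 + 23) - 98 = -24*(-12/5 + 23) - 98 = -24*103/5 - 98 = -2472/5 - 98 = -2962/5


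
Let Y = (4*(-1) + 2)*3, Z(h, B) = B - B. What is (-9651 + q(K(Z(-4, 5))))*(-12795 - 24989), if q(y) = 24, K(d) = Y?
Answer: 363746568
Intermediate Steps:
Z(h, B) = 0
Y = -6 (Y = (-4 + 2)*3 = -2*3 = -6)
K(d) = -6
(-9651 + q(K(Z(-4, 5))))*(-12795 - 24989) = (-9651 + 24)*(-12795 - 24989) = -9627*(-37784) = 363746568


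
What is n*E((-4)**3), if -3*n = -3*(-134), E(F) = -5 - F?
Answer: -7906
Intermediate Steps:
n = -134 (n = -(-1)*(-134) = -1/3*402 = -134)
n*E((-4)**3) = -134*(-5 - 1*(-4)**3) = -134*(-5 - 1*(-64)) = -134*(-5 + 64) = -134*59 = -7906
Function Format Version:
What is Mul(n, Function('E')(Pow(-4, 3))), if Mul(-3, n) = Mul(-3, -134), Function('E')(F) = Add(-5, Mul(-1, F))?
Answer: -7906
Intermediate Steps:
n = -134 (n = Mul(Rational(-1, 3), Mul(-3, -134)) = Mul(Rational(-1, 3), 402) = -134)
Mul(n, Function('E')(Pow(-4, 3))) = Mul(-134, Add(-5, Mul(-1, Pow(-4, 3)))) = Mul(-134, Add(-5, Mul(-1, -64))) = Mul(-134, Add(-5, 64)) = Mul(-134, 59) = -7906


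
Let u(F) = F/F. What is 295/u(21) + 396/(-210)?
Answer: 10259/35 ≈ 293.11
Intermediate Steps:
u(F) = 1
295/u(21) + 396/(-210) = 295/1 + 396/(-210) = 295*1 + 396*(-1/210) = 295 - 66/35 = 10259/35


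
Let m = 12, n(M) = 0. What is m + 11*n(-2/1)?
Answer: 12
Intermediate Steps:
m + 11*n(-2/1) = 12 + 11*0 = 12 + 0 = 12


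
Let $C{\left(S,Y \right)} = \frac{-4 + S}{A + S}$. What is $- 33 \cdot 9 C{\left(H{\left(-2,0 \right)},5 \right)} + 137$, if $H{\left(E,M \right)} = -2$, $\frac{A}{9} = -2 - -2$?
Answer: $-754$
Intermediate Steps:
$A = 0$ ($A = 9 \left(-2 - -2\right) = 9 \left(-2 + 2\right) = 9 \cdot 0 = 0$)
$C{\left(S,Y \right)} = \frac{-4 + S}{S}$ ($C{\left(S,Y \right)} = \frac{-4 + S}{0 + S} = \frac{-4 + S}{S}$)
$- 33 \cdot 9 C{\left(H{\left(-2,0 \right)},5 \right)} + 137 = - 33 \cdot 9 \frac{-4 - 2}{-2} + 137 = - 33 \cdot 9 \left(\left(- \frac{1}{2}\right) \left(-6\right)\right) + 137 = - 33 \cdot 9 \cdot 3 + 137 = \left(-33\right) 27 + 137 = -891 + 137 = -754$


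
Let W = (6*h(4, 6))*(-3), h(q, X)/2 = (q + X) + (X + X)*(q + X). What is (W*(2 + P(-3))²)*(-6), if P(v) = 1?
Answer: 252720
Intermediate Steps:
h(q, X) = 2*X + 2*q + 4*X*(X + q) (h(q, X) = 2*((q + X) + (X + X)*(q + X)) = 2*((X + q) + (2*X)*(X + q)) = 2*((X + q) + 2*X*(X + q)) = 2*(X + q + 2*X*(X + q)) = 2*X + 2*q + 4*X*(X + q))
W = -4680 (W = (6*(2*6 + 2*4 + 4*6² + 4*6*4))*(-3) = (6*(12 + 8 + 4*36 + 96))*(-3) = (6*(12 + 8 + 144 + 96))*(-3) = (6*260)*(-3) = 1560*(-3) = -4680)
(W*(2 + P(-3))²)*(-6) = -4680*(2 + 1)²*(-6) = -4680*3²*(-6) = -4680*9*(-6) = -42120*(-6) = 252720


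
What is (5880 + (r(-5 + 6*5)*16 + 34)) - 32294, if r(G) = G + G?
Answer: -25580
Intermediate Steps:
r(G) = 2*G
(5880 + (r(-5 + 6*5)*16 + 34)) - 32294 = (5880 + ((2*(-5 + 6*5))*16 + 34)) - 32294 = (5880 + ((2*(-5 + 30))*16 + 34)) - 32294 = (5880 + ((2*25)*16 + 34)) - 32294 = (5880 + (50*16 + 34)) - 32294 = (5880 + (800 + 34)) - 32294 = (5880 + 834) - 32294 = 6714 - 32294 = -25580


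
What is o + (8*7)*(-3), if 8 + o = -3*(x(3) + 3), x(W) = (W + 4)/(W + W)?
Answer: -377/2 ≈ -188.50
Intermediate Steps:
x(W) = (4 + W)/(2*W) (x(W) = (4 + W)/((2*W)) = (4 + W)*(1/(2*W)) = (4 + W)/(2*W))
o = -41/2 (o = -8 - 3*((1/2)*(4 + 3)/3 + 3) = -8 - 3*((1/2)*(1/3)*7 + 3) = -8 - 3*(7/6 + 3) = -8 - 3*25/6 = -8 - 25/2 = -41/2 ≈ -20.500)
o + (8*7)*(-3) = -41/2 + (8*7)*(-3) = -41/2 + 56*(-3) = -41/2 - 168 = -377/2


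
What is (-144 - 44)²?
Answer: 35344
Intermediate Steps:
(-144 - 44)² = (-188)² = 35344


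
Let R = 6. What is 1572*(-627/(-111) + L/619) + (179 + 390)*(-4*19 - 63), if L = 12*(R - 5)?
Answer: -1607351993/22903 ≈ -70181.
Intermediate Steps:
L = 12 (L = 12*(6 - 5) = 12*1 = 12)
1572*(-627/(-111) + L/619) + (179 + 390)*(-4*19 - 63) = 1572*(-627/(-111) + 12/619) + (179 + 390)*(-4*19 - 63) = 1572*(-627*(-1/111) + 12*(1/619)) + 569*(-76 - 63) = 1572*(209/37 + 12/619) + 569*(-139) = 1572*(129815/22903) - 79091 = 204069180/22903 - 79091 = -1607351993/22903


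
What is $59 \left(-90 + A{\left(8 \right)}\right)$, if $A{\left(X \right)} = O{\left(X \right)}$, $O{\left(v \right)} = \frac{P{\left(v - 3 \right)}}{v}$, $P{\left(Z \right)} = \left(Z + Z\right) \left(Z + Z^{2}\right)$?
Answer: $- \frac{6195}{2} \approx -3097.5$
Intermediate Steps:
$P{\left(Z \right)} = 2 Z \left(Z + Z^{2}\right)$
$O{\left(v \right)} = \frac{2 \left(-3 + v\right)^{2} \left(-2 + v\right)}{v}$ ($O{\left(v \right)} = \frac{2 \left(v - 3\right)^{2} \left(1 + \left(v - 3\right)\right)}{v} = \frac{2 \left(-3 + v\right)^{2} \left(1 + \left(-3 + v\right)\right)}{v} = \frac{2 \left(-3 + v\right)^{2} \left(-2 + v\right)}{v}$)
$A{\left(X \right)} = \frac{2 \left(-3 + X\right)^{2} \left(-2 + X\right)}{X}$
$59 \left(-90 + A{\left(8 \right)}\right) = 59 \left(-90 + \frac{2 \left(-3 + 8\right)^{2} \left(-2 + 8\right)}{8}\right) = 59 \left(-90 + 2 \cdot \frac{1}{8} \cdot 5^{2} \cdot 6\right) = 59 \left(-90 + 2 \cdot \frac{1}{8} \cdot 25 \cdot 6\right) = 59 \left(-90 + \frac{75}{2}\right) = 59 \left(- \frac{105}{2}\right) = - \frac{6195}{2}$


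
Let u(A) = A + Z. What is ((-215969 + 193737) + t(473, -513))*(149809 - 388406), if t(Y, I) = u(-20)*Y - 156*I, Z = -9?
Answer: -10517117163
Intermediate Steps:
u(A) = -9 + A (u(A) = A - 9 = -9 + A)
t(Y, I) = -156*I - 29*Y (t(Y, I) = (-9 - 20)*Y - 156*I = -29*Y - 156*I = -156*I - 29*Y)
((-215969 + 193737) + t(473, -513))*(149809 - 388406) = ((-215969 + 193737) + (-156*(-513) - 29*473))*(149809 - 388406) = (-22232 + (80028 - 13717))*(-238597) = (-22232 + 66311)*(-238597) = 44079*(-238597) = -10517117163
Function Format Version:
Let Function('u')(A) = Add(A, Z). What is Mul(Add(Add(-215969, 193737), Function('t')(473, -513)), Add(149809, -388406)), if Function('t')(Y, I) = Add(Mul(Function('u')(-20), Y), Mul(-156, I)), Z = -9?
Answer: -10517117163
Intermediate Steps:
Function('u')(A) = Add(-9, A) (Function('u')(A) = Add(A, -9) = Add(-9, A))
Function('t')(Y, I) = Add(Mul(-156, I), Mul(-29, Y)) (Function('t')(Y, I) = Add(Mul(Add(-9, -20), Y), Mul(-156, I)) = Add(Mul(-29, Y), Mul(-156, I)) = Add(Mul(-156, I), Mul(-29, Y)))
Mul(Add(Add(-215969, 193737), Function('t')(473, -513)), Add(149809, -388406)) = Mul(Add(Add(-215969, 193737), Add(Mul(-156, -513), Mul(-29, 473))), Add(149809, -388406)) = Mul(Add(-22232, Add(80028, -13717)), -238597) = Mul(Add(-22232, 66311), -238597) = Mul(44079, -238597) = -10517117163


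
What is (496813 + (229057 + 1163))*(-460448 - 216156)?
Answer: -491913435932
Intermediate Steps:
(496813 + (229057 + 1163))*(-460448 - 216156) = (496813 + 230220)*(-676604) = 727033*(-676604) = -491913435932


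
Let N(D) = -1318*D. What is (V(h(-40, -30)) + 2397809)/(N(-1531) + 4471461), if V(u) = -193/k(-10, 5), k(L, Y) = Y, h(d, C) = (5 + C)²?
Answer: 11988852/32446595 ≈ 0.36949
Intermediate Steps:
V(u) = -193/5
(V(h(-40, -30)) + 2397809)/(N(-1531) + 4471461) = (-193/5 + 2397809)/(-1318*(-1531) + 4471461) = 11988852/(5*(2017858 + 4471461)) = (11988852/5)/6489319 = (11988852/5)*(1/6489319) = 11988852/32446595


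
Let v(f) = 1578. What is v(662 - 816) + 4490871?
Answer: 4492449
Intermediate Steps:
v(662 - 816) + 4490871 = 1578 + 4490871 = 4492449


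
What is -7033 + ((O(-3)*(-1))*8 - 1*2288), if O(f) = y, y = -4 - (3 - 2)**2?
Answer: -9281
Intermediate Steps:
y = -5 (y = -4 - 1*1**2 = -4 - 1*1 = -4 - 1 = -5)
O(f) = -5
-7033 + ((O(-3)*(-1))*8 - 1*2288) = -7033 + (-5*(-1)*8 - 1*2288) = -7033 + (5*8 - 2288) = -7033 + (40 - 2288) = -7033 - 2248 = -9281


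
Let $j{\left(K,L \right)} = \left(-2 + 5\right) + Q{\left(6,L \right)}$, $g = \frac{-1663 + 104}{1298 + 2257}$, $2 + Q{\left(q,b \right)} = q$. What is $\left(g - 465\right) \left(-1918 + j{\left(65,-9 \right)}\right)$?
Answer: $\frac{1054001858}{1185} \approx 8.8945 \cdot 10^{5}$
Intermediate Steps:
$Q{\left(q,b \right)} = -2 + q$
$g = - \frac{1559}{3555} \approx -0.43854$
$j{\left(K,L \right)} = 7$ ($j{\left(K,L \right)} = \left(-2 + 5\right) + \left(-2 + 6\right) = 3 + 4 = 7$)
$\left(g - 465\right) \left(-1918 + j{\left(65,-9 \right)}\right) = \left(- \frac{1559}{3555} - 465\right) \left(-1918 + 7\right) = \left(- \frac{1654634}{3555}\right) \left(-1911\right) = \frac{1054001858}{1185}$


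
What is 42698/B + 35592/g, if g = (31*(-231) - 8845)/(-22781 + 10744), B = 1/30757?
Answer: 10510253085610/8003 ≈ 1.3133e+9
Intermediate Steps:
B = 1/30757 ≈ 3.2513e-5
g = 16006/12037 (g = (-7161 - 8845)/(-12037) = -16006*(-1/12037) = 16006/12037 ≈ 1.3297)
42698/B + 35592/g = 42698/(1/30757) + 35592/(16006/12037) = 42698*30757 + 35592*(12037/16006) = 1313262386 + 214210452/8003 = 10510253085610/8003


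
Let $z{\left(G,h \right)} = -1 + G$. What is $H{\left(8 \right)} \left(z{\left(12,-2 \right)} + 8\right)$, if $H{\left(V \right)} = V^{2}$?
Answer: $1216$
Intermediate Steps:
$H{\left(8 \right)} \left(z{\left(12,-2 \right)} + 8\right) = 8^{2} \left(\left(-1 + 12\right) + 8\right) = 64 \left(11 + 8\right) = 64 \cdot 19 = 1216$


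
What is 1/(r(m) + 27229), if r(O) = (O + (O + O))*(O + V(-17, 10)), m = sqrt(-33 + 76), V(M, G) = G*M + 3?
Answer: 27358/737667121 + 501*sqrt(43)/737667121 ≈ 4.1541e-5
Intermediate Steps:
V(M, G) = 3 + G*M
m = sqrt(43) ≈ 6.5574
r(O) = 3*O*(-167 + O) (r(O) = (O + (O + O))*(O + (3 + 10*(-17))) = (O + 2*O)*(O + (3 - 170)) = (3*O)*(O - 167) = (3*O)*(-167 + O) = 3*O*(-167 + O))
1/(r(m) + 27229) = 1/(3*sqrt(43)*(-167 + sqrt(43)) + 27229) = 1/(27229 + 3*sqrt(43)*(-167 + sqrt(43)))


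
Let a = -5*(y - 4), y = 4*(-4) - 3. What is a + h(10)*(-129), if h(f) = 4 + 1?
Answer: -530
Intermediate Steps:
y = -19 (y = -16 - 3 = -19)
a = 115 (a = -5*(-19 - 4) = -5*(-23) = 115)
h(f) = 5
a + h(10)*(-129) = 115 + 5*(-129) = 115 - 645 = -530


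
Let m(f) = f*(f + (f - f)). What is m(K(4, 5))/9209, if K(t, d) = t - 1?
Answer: 9/9209 ≈ 0.00097730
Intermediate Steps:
K(t, d) = -1 + t
m(f) = f² (m(f) = f*(f + 0) = f*f = f²)
m(K(4, 5))/9209 = (-1 + 4)²/9209 = 3²*(1/9209) = 9*(1/9209) = 9/9209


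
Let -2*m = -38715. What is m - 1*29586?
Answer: -20457/2 ≈ -10229.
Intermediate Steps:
m = 38715/2 (m = -1/2*(-38715) = 38715/2 ≈ 19358.)
m - 1*29586 = 38715/2 - 1*29586 = 38715/2 - 29586 = -20457/2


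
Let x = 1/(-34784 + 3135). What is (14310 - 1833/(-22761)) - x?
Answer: 3436150325656/240120963 ≈ 14310.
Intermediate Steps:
x = -1/31649 (x = 1/(-31649) = -1/31649 ≈ -3.1597e-5)
(14310 - 1833/(-22761)) - x = (14310 - 1833/(-22761)) - 1*(-1/31649) = (14310 - 1833*(-1)/22761) + 1/31649 = (14310 - 1*(-611/7587)) + 1/31649 = (14310 + 611/7587) + 1/31649 = 108570581/7587 + 1/31649 = 3436150325656/240120963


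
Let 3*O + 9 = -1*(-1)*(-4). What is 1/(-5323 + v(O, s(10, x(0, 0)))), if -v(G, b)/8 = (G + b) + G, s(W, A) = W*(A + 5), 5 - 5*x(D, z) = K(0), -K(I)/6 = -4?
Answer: -3/16049 ≈ -0.00018693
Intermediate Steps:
K(I) = 24 (K(I) = -6*(-4) = 24)
x(D, z) = -19/5 (x(D, z) = 1 - ⅕*24 = 1 - 24/5 = -19/5)
O = -13/3 (O = -3 + (-1*(-1)*(-4))/3 = -3 + (1*(-4))/3 = -3 + (⅓)*(-4) = -3 - 4/3 = -13/3 ≈ -4.3333)
s(W, A) = W*(5 + A)
v(G, b) = -16*G - 8*b (v(G, b) = -8*((G + b) + G) = -8*(b + 2*G) = -16*G - 8*b)
1/(-5323 + v(O, s(10, x(0, 0)))) = 1/(-5323 + (-16*(-13/3) - 80*(5 - 19/5))) = 1/(-5323 + (208/3 - 80*6/5)) = 1/(-5323 + (208/3 - 8*12)) = 1/(-5323 + (208/3 - 96)) = 1/(-5323 - 80/3) = 1/(-16049/3) = -3/16049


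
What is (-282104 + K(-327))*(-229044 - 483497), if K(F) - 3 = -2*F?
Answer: 200542526827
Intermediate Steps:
K(F) = 3 - 2*F
(-282104 + K(-327))*(-229044 - 483497) = (-282104 + (3 - 2*(-327)))*(-229044 - 483497) = (-282104 + (3 + 654))*(-712541) = (-282104 + 657)*(-712541) = -281447*(-712541) = 200542526827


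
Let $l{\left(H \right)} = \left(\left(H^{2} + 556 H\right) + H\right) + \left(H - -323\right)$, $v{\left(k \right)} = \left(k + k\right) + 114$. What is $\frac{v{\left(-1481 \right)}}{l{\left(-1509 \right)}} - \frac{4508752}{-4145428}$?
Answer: $\frac{807496910540}{743784091687} \approx 1.0857$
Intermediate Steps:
$v{\left(k \right)} = 114 + 2 k$ ($v{\left(k \right)} = 2 k + 114 = 114 + 2 k$)
$l{\left(H \right)} = 323 + H^{2} + 558 H$ ($l{\left(H \right)} = \left(H^{2} + 557 H\right) + \left(H + 323\right) = \left(H^{2} + 557 H\right) + \left(323 + H\right) = 323 + H^{2} + 558 H$)
$\frac{v{\left(-1481 \right)}}{l{\left(-1509 \right)}} - \frac{4508752}{-4145428} = \frac{114 + 2 \left(-1481\right)}{323 + \left(-1509\right)^{2} + 558 \left(-1509\right)} - \frac{4508752}{-4145428} = \frac{114 - 2962}{323 + 2277081 - 842022} - - \frac{1127188}{1036357} = - \frac{2848}{1435382} + \frac{1127188}{1036357} = \left(-2848\right) \frac{1}{1435382} + \frac{1127188}{1036357} = - \frac{1424}{717691} + \frac{1127188}{1036357} = \frac{807496910540}{743784091687}$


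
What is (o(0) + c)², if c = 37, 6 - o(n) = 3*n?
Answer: 1849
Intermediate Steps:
o(n) = 6 - 3*n
(o(0) + c)² = ((6 - 3*0) + 37)² = ((6 + 0) + 37)² = (6 + 37)² = 43² = 1849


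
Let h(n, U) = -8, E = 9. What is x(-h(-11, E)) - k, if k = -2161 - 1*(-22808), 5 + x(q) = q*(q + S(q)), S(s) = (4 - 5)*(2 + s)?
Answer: -20668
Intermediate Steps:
S(s) = -2 - s (S(s) = -(2 + s) = -2 - s)
x(q) = -5 - 2*q (x(q) = -5 + q*(q + (-2 - q)) = -5 + q*(-2) = -5 - 2*q)
k = 20647 (k = -2161 + 22808 = 20647)
x(-h(-11, E)) - k = (-5 - (-2)*(-8)) - 1*20647 = (-5 - 2*8) - 20647 = (-5 - 16) - 20647 = -21 - 20647 = -20668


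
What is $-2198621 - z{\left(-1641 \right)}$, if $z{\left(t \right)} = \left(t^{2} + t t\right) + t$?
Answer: $-7582742$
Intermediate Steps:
$z{\left(t \right)} = t + 2 t^{2}$ ($z{\left(t \right)} = \left(t^{2} + t^{2}\right) + t = 2 t^{2} + t = t + 2 t^{2}$)
$-2198621 - z{\left(-1641 \right)} = -2198621 - - 1641 \left(1 + 2 \left(-1641\right)\right) = -2198621 - - 1641 \left(1 - 3282\right) = -2198621 - \left(-1641\right) \left(-3281\right) = -2198621 - 5384121 = -7582742$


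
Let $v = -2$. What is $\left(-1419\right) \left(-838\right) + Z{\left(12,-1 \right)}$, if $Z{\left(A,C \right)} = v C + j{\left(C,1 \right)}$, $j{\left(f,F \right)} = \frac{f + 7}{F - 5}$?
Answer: $\frac{2378245}{2} \approx 1.1891 \cdot 10^{6}$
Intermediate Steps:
$j{\left(f,F \right)} = \frac{7 + f}{-5 + F}$
$Z{\left(A,C \right)} = - \frac{7}{4} - \frac{9 C}{4}$ ($Z{\left(A,C \right)} = - 2 C + \frac{7 + C}{-5 + 1} = - 2 C + \frac{7 + C}{-4} = - 2 C - \frac{7 + C}{4} = - 2 C - \left(\frac{7}{4} + \frac{C}{4}\right) = - \frac{7}{4} - \frac{9 C}{4}$)
$\left(-1419\right) \left(-838\right) + Z{\left(12,-1 \right)} = \left(-1419\right) \left(-838\right) - - \frac{1}{2} = 1189122 + \left(- \frac{7}{4} + \frac{9}{4}\right) = 1189122 + \frac{1}{2} = \frac{2378245}{2}$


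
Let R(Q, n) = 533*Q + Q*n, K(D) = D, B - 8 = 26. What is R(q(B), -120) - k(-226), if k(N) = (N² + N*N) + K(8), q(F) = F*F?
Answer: 375268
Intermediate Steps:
B = 34 (B = 8 + 26 = 34)
q(F) = F²
k(N) = 8 + 2*N² (k(N) = (N² + N*N) + 8 = (N² + N²) + 8 = 2*N² + 8 = 8 + 2*N²)
R(q(B), -120) - k(-226) = 34²*(533 - 120) - (8 + 2*(-226)²) = 1156*413 - (8 + 2*51076) = 477428 - (8 + 102152) = 477428 - 1*102160 = 477428 - 102160 = 375268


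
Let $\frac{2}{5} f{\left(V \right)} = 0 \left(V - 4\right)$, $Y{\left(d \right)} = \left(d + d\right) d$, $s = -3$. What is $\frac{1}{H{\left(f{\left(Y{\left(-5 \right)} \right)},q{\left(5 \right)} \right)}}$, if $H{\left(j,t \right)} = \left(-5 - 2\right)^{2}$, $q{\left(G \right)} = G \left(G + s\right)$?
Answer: $\frac{1}{49} \approx 0.020408$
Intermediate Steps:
$Y{\left(d \right)} = 2 d^{2}$ ($Y{\left(d \right)} = 2 d d = 2 d^{2}$)
$q{\left(G \right)} = G \left(-3 + G\right)$ ($q{\left(G \right)} = G \left(G - 3\right) = G \left(-3 + G\right)$)
$f{\left(V \right)} = 0$ ($f{\left(V \right)} = \frac{5 \cdot 0 \left(V - 4\right)}{2} = \frac{5 \cdot 0 \left(-4 + V\right)}{2} = \frac{5}{2} \cdot 0 = 0$)
$H{\left(j,t \right)} = 49$ ($H{\left(j,t \right)} = \left(-7\right)^{2} = 49$)
$\frac{1}{H{\left(f{\left(Y{\left(-5 \right)} \right)},q{\left(5 \right)} \right)}} = \frac{1}{49}$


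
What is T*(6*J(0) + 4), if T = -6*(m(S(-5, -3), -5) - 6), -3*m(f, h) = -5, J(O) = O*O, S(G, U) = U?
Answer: 104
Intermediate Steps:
J(O) = O²
m(f, h) = 5/3 (m(f, h) = -⅓*(-5) = 5/3)
T = 26 (T = -6*(5/3 - 6) = -6*(-13/3) = 26)
T*(6*J(0) + 4) = 26*(6*0² + 4) = 26*(6*0 + 4) = 26*(0 + 4) = 26*4 = 104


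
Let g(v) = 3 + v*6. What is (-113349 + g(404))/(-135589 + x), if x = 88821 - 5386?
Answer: 55461/26077 ≈ 2.1268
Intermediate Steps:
g(v) = 3 + 6*v
x = 83435
(-113349 + g(404))/(-135589 + x) = (-113349 + (3 + 6*404))/(-135589 + 83435) = (-113349 + (3 + 2424))/(-52154) = (-113349 + 2427)*(-1/52154) = -110922*(-1/52154) = 55461/26077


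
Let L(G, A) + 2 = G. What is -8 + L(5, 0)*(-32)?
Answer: -104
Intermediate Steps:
L(G, A) = -2 + G
-8 + L(5, 0)*(-32) = -8 + (-2 + 5)*(-32) = -8 + 3*(-32) = -8 - 96 = -104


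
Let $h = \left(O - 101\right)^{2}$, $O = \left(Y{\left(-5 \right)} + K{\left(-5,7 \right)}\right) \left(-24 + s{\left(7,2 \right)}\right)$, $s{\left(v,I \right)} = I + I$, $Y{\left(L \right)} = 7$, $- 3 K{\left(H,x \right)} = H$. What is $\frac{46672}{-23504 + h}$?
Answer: $\frac{420048}{465793} \approx 0.90179$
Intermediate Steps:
$K{\left(H,x \right)} = - \frac{H}{3}$
$s{\left(v,I \right)} = 2 I$
$O = - \frac{520}{3}$ ($O = \left(7 - - \frac{5}{3}\right) \left(-24 + 2 \cdot 2\right) = \left(7 + \frac{5}{3}\right) \left(-24 + 4\right) = \frac{26}{3} \left(-20\right) = - \frac{520}{3} \approx -173.33$)
$h = \frac{677329}{9}$ ($h = \left(- \frac{520}{3} - 101\right)^{2} = \left(- \frac{823}{3}\right)^{2} = \frac{677329}{9} \approx 75259.0$)
$\frac{46672}{-23504 + h} = \frac{46672}{-23504 + \frac{677329}{9}} = \frac{46672}{\frac{465793}{9}} = 46672 \cdot \frac{9}{465793} = \frac{420048}{465793}$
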